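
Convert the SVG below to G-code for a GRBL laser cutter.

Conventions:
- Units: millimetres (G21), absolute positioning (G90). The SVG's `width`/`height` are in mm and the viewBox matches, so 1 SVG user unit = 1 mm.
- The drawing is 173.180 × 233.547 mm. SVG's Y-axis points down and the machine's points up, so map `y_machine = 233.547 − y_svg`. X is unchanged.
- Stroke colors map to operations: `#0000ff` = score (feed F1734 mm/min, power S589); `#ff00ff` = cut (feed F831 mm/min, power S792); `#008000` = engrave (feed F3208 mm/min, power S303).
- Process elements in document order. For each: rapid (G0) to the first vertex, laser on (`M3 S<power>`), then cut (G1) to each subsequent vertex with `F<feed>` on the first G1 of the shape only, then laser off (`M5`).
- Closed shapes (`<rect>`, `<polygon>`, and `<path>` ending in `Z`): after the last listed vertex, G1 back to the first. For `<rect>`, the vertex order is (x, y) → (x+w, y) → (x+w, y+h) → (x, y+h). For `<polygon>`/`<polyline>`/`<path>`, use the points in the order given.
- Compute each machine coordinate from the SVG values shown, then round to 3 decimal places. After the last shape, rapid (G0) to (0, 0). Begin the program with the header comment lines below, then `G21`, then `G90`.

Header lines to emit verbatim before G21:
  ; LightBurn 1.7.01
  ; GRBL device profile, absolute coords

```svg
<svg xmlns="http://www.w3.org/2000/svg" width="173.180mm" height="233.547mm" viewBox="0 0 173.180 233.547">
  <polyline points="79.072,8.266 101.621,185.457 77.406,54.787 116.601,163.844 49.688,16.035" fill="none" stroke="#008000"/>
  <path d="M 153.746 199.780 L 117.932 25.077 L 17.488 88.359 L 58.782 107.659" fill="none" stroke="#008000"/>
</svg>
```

viewBox `0 0 173.180 233.547` with mm width/height → 1 unit = 1 mm. Flip: y_m = 233.547 − y_svg.

**Shape 1** — `<polyline>` open polyline, stroke `#008000` → engrave (S303, F3208). Machine vertices: (79.072,225.281) → (101.621,48.090) → (77.406,178.760) → (116.601,69.703) → (49.688,217.512). Open path.

**Shape 2** — `<path>` open polyline, stroke `#008000` → engrave (S303, F3208). Machine vertices: (153.746,33.767) → (117.932,208.470) → (17.488,145.188) → (58.782,125.888). Open path.

; LightBurn 1.7.01
; GRBL device profile, absolute coords
G21
G90
G0 X79.072 Y225.281
M3 S303
G1 X101.621 Y48.090 F3208
G1 X77.406 Y178.760
G1 X116.601 Y69.703
G1 X49.688 Y217.512
M5
G0 X153.746 Y33.767
M3 S303
G1 X117.932 Y208.470 F3208
G1 X17.488 Y145.188
G1 X58.782 Y125.888
M5
G0 X0.000 Y0.000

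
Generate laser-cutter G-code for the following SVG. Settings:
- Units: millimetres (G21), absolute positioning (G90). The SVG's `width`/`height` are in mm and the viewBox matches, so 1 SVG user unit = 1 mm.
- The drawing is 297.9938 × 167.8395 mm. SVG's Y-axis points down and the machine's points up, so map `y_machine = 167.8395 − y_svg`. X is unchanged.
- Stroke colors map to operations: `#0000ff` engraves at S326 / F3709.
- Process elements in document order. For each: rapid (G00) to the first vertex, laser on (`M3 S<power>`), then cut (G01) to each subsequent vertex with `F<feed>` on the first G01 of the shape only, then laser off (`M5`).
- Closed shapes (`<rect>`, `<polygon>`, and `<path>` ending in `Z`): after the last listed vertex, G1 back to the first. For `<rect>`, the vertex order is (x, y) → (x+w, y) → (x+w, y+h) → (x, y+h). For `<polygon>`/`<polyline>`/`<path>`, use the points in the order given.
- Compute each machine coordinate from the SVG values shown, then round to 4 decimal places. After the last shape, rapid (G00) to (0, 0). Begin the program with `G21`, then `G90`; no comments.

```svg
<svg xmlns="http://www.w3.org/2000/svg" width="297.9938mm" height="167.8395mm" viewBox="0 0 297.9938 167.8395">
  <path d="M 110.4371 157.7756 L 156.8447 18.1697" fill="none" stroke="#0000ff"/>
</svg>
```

G21
G90
G00 X110.4371 Y10.0639
M3 S326
G01 X156.8447 Y149.6698 F3709
M5
G00 X0.0000 Y0.0000

viewBox `0 0 297.9938 167.8395` with mm width/height → 1 unit = 1 mm. Flip: y_m = 167.8395 − y_svg.

**Shape 1** — `<path>` line segment, stroke `#0000ff` → engrave (S326, F3709). Machine vertices: (110.4371,10.0639) → (156.8447,149.6698). Open path.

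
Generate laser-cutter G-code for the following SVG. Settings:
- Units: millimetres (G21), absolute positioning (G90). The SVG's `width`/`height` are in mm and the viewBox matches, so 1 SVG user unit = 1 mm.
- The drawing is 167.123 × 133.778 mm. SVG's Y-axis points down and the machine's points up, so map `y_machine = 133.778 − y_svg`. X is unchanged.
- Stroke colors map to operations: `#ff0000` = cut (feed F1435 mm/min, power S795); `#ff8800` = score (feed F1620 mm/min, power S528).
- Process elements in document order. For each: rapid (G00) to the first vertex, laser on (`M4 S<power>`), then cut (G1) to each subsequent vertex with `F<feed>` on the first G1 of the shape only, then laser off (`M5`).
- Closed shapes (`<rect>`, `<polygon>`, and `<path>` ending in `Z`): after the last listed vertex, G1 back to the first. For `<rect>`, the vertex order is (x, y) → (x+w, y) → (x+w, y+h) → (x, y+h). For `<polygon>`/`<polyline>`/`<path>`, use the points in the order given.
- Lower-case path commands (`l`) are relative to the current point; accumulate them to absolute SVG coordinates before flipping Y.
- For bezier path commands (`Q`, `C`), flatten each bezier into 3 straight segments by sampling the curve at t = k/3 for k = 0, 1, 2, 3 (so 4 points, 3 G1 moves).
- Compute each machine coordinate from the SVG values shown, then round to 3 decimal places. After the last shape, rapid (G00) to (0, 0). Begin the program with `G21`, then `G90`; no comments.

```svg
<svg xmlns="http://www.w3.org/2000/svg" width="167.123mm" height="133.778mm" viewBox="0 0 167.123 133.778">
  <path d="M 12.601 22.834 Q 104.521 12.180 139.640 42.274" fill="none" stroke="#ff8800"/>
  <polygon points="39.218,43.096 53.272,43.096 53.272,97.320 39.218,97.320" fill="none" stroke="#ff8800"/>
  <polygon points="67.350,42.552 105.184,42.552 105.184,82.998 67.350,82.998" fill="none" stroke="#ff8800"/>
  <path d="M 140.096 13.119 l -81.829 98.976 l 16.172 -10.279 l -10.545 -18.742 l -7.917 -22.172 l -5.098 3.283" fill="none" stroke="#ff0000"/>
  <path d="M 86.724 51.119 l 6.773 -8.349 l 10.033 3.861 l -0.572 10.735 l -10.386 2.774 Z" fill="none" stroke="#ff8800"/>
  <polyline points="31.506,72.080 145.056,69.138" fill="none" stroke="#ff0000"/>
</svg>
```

G21
G90
G00 X12.601 Y110.944
M4 S528
G1 X67.570 Y113.519 F1620
G1 X109.916 Y107.039
G1 X139.640 Y91.504
M5
G00 X39.218 Y90.682
M4 S528
G1 X53.272 Y90.682 F1620
G1 X53.272 Y36.458
G1 X39.218 Y36.458
G1 X39.218 Y90.682
M5
G00 X67.350 Y91.226
M4 S528
G1 X105.184 Y91.226 F1620
G1 X105.184 Y50.780
G1 X67.350 Y50.780
G1 X67.350 Y91.226
M5
G00 X140.096 Y120.659
M4 S795
G1 X58.267 Y21.683 F1435
G1 X74.439 Y31.962
G1 X63.894 Y50.704
G1 X55.977 Y72.876
G1 X50.879 Y69.593
M5
G00 X86.724 Y82.659
M4 S528
G1 X93.497 Y91.008 F1620
G1 X103.530 Y87.147
G1 X102.958 Y76.412
G1 X92.572 Y73.638
G1 X86.724 Y82.659
M5
G00 X31.506 Y61.698
M4 S795
G1 X145.056 Y64.640 F1435
M5
G00 X0.000 Y0.000

Since the viewBox matches the mm dimensions, user units are millimetres directly. The only transform is the Y-flip y_m = 133.778 − y_svg.

Shape 1 is a quadratic bezier drawn with `<path>`. Its stroke #ff8800 means score at S528, F1620. After flipping Y the toolpath is (12.601,110.944) → (67.570,113.519) → (109.916,107.039) → (139.640,91.504).

Shape 2 is a rectangle drawn with `<polygon>`. Its stroke #ff8800 means score at S528, F1620. After flipping Y the toolpath is (39.218,90.682) → (53.272,90.682) → (53.272,36.458) → (39.218,36.458) → (39.218,90.682), returning to the start.

Shape 3 is a rectangle drawn with `<polygon>`. Its stroke #ff8800 means score at S528, F1620. After flipping Y the toolpath is (67.350,91.226) → (105.184,91.226) → (105.184,50.780) → (67.350,50.780) → (67.350,91.226), returning to the start.

Shape 4 is a open polyline drawn with `<path>`. Its stroke #ff0000 means cut at S795, F1435. After flipping Y the toolpath is (140.096,120.659) → (58.267,21.683) → (74.439,31.962) → (63.894,50.704) → (55.977,72.876) → (50.879,69.593).

Shape 5 is a regular polygon drawn with `<path>`. Its stroke #ff8800 means score at S528, F1620. After flipping Y the toolpath is (86.724,82.659) → (93.497,91.008) → (103.530,87.147) → (102.958,76.412) → (92.572,73.638) → (86.724,82.659), returning to the start.

Shape 6 is a line segment drawn with `<polyline>`. Its stroke #ff0000 means cut at S795, F1435. After flipping Y the toolpath is (31.506,61.698) → (145.056,64.640).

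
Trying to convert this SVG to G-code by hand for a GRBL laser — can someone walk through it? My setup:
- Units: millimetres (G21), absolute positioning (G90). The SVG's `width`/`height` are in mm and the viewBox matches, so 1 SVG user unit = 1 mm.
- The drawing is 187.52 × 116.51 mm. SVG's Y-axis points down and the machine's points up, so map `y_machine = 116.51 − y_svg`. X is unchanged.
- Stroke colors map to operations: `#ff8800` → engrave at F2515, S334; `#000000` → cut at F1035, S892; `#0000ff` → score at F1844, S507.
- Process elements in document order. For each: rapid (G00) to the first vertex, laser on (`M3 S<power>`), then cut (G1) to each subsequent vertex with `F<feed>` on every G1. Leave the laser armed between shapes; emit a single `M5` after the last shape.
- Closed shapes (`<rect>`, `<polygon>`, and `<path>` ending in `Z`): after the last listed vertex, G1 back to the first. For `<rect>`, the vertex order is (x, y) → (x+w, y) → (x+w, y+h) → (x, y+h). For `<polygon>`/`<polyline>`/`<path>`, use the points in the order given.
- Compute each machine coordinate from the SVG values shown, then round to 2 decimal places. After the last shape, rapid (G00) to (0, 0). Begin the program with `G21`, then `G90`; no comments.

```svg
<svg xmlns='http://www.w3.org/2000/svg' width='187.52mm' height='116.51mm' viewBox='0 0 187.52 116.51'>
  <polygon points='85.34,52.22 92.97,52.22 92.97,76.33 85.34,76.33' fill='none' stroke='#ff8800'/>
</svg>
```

Since the viewBox matches the mm dimensions, user units are millimetres directly. The only transform is the Y-flip y_m = 116.51 − y_svg.

Shape 1 is a rectangle drawn with `<polygon>`. Its stroke #ff8800 means engrave at S334, F2515. After flipping Y the toolpath is (85.34,64.29) → (92.97,64.29) → (92.97,40.18) → (85.34,40.18) → (85.34,64.29), returning to the start.

G21
G90
G00 X85.34 Y64.29
M3 S334
G1 X92.97 Y64.29 F2515
G1 X92.97 Y40.18 F2515
G1 X85.34 Y40.18 F2515
G1 X85.34 Y64.29 F2515
M5
G00 X0.00 Y0.00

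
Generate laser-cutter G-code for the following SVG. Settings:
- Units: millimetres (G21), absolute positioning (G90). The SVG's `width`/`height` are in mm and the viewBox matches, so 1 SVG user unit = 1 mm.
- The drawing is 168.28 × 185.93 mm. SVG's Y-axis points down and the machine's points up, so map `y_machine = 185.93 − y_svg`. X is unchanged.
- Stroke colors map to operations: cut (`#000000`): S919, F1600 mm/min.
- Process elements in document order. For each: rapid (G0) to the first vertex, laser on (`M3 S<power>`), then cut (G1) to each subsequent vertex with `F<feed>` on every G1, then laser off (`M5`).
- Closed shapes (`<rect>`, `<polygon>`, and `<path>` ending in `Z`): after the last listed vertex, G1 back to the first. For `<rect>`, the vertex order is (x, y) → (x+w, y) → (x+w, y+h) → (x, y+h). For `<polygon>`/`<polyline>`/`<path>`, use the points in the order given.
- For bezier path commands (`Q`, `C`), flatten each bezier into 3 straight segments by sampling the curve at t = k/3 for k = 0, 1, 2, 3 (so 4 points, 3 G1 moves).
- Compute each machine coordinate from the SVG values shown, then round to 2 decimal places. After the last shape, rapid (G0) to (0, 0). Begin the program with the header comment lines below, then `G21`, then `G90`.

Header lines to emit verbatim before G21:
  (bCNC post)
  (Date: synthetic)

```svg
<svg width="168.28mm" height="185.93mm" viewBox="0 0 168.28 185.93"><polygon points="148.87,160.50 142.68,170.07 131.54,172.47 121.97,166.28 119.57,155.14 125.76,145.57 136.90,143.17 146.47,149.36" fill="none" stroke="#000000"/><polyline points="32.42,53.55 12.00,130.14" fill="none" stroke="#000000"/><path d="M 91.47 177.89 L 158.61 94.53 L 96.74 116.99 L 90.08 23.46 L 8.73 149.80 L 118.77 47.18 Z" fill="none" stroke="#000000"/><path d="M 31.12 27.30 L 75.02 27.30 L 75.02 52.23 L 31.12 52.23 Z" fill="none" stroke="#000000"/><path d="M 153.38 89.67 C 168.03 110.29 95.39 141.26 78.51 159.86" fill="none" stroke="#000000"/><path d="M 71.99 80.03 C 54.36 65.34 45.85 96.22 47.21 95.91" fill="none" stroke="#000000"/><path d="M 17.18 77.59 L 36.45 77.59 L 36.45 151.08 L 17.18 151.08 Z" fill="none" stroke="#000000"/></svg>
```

(bCNC post)
(Date: synthetic)
G21
G90
G0 X148.87 Y25.43
M3 S919
G1 X142.68 Y15.86 F1600
G1 X131.54 Y13.46 F1600
G1 X121.97 Y19.65 F1600
G1 X119.57 Y30.79 F1600
G1 X125.76 Y40.36 F1600
G1 X136.90 Y42.76 F1600
G1 X146.47 Y36.57 F1600
G1 X148.87 Y25.43 F1600
M5
G0 X32.42 Y132.38
M3 S919
G1 X12.00 Y55.79 F1600
M5
G0 X91.47 Y8.04
M3 S919
G1 X158.61 Y91.40 F1600
G1 X96.74 Y68.94 F1600
G1 X90.08 Y162.47 F1600
G1 X8.73 Y36.13 F1600
G1 X118.77 Y138.75 F1600
G1 X91.47 Y8.04 F1600
M5
G0 X31.12 Y158.63
M3 S919
G1 X75.02 Y158.63 F1600
G1 X75.02 Y133.70 F1600
G1 X31.12 Y133.70 F1600
G1 X31.12 Y158.63 F1600
M5
G0 X153.38 Y96.26
M3 S919
G1 X144.23 Y73.03 F1600
G1 X108.68 Y47.95 F1600
G1 X78.51 Y26.07 F1600
M5
G0 X71.99 Y105.90
M3 S919
G1 X57.43 Y108.24 F1600
G1 X49.11 Y97.26 F1600
G1 X47.21 Y90.02 F1600
M5
G0 X17.18 Y108.34
M3 S919
G1 X36.45 Y108.34 F1600
G1 X36.45 Y34.85 F1600
G1 X17.18 Y34.85 F1600
G1 X17.18 Y108.34 F1600
M5
G0 X0.00 Y0.00

Since the viewBox matches the mm dimensions, user units are millimetres directly. The only transform is the Y-flip y_m = 185.93 − y_svg.

Shape 1 is a regular polygon drawn with `<polygon>`. Its stroke #000000 means cut at S919, F1600. After flipping Y the toolpath is (148.87,25.43) → (142.68,15.86) → (131.54,13.46) → (121.97,19.65) → (119.57,30.79) → (125.76,40.36) → (136.90,42.76) → (146.47,36.57) → (148.87,25.43), returning to the start.

Shape 2 is a line segment drawn with `<polyline>`. Its stroke #000000 means cut at S919, F1600. After flipping Y the toolpath is (32.42,132.38) → (12.00,55.79).

Shape 3 is a closed polygon drawn with `<path>`. Its stroke #000000 means cut at S919, F1600. After flipping Y the toolpath is (91.47,8.04) → (158.61,91.40) → (96.74,68.94) → (90.08,162.47) → (8.73,36.13) → (118.77,138.75) → (91.47,8.04), returning to the start.

Shape 4 is a rectangle drawn with `<path>`. Its stroke #000000 means cut at S919, F1600. After flipping Y the toolpath is (31.12,158.63) → (75.02,158.63) → (75.02,133.70) → (31.12,133.70) → (31.12,158.63), returning to the start.

Shape 5 is a cubic bezier drawn with `<path>`. Its stroke #000000 means cut at S919, F1600. After flipping Y the toolpath is (153.38,96.26) → (144.23,73.03) → (108.68,47.95) → (78.51,26.07).

Shape 6 is a cubic bezier drawn with `<path>`. Its stroke #000000 means cut at S919, F1600. After flipping Y the toolpath is (71.99,105.90) → (57.43,108.24) → (49.11,97.26) → (47.21,90.02).

Shape 7 is a rectangle drawn with `<path>`. Its stroke #000000 means cut at S919, F1600. After flipping Y the toolpath is (17.18,108.34) → (36.45,108.34) → (36.45,34.85) → (17.18,34.85) → (17.18,108.34), returning to the start.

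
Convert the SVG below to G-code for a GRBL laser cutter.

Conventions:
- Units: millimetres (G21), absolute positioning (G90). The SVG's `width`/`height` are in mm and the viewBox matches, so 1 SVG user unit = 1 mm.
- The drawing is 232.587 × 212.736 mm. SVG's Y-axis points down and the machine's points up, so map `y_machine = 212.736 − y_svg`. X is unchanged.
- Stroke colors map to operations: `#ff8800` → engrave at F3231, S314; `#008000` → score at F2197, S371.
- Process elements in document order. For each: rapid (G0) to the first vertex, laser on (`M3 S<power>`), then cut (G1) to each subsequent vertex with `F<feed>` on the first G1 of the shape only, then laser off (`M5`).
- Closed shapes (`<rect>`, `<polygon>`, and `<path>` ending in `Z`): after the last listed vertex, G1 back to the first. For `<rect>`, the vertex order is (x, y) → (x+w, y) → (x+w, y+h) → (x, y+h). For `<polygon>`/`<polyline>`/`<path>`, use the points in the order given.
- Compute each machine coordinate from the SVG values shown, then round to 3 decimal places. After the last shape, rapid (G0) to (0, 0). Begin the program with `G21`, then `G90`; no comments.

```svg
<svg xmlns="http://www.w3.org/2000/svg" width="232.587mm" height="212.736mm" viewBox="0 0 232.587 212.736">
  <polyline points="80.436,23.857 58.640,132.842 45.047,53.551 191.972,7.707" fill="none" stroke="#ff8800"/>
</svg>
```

Since the viewBox matches the mm dimensions, user units are millimetres directly. The only transform is the Y-flip y_m = 212.736 − y_svg.

Shape 1 is a open polyline drawn with `<polyline>`. Its stroke #ff8800 means engrave at S314, F3231. After flipping Y the toolpath is (80.436,188.879) → (58.640,79.894) → (45.047,159.185) → (191.972,205.029).

G21
G90
G0 X80.436 Y188.879
M3 S314
G1 X58.640 Y79.894 F3231
G1 X45.047 Y159.185
G1 X191.972 Y205.029
M5
G0 X0.000 Y0.000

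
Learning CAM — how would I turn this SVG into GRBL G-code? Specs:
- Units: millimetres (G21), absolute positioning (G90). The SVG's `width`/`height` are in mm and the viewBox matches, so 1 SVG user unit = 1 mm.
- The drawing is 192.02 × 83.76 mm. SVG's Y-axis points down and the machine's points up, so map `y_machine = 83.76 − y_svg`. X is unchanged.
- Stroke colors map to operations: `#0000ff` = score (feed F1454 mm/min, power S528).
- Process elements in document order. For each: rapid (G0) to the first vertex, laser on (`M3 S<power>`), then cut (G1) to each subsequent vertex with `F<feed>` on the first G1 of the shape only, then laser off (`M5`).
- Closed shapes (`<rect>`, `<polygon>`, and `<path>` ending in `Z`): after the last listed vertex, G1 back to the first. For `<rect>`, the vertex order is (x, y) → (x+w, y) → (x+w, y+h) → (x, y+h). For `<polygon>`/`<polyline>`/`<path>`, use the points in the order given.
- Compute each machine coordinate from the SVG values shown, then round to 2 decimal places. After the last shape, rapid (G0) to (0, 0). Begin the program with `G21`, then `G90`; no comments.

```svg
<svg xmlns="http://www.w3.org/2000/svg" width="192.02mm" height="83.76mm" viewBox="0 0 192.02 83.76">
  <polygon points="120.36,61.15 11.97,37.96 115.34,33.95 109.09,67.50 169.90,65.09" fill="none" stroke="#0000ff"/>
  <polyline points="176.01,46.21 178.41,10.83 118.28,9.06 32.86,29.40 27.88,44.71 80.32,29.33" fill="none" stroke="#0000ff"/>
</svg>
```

Since the viewBox matches the mm dimensions, user units are millimetres directly. The only transform is the Y-flip y_m = 83.76 − y_svg.

Shape 1 is a closed polygon drawn with `<polygon>`. Its stroke #0000ff means score at S528, F1454. After flipping Y the toolpath is (120.36,22.61) → (11.97,45.80) → (115.34,49.81) → (109.09,16.26) → (169.90,18.67) → (120.36,22.61), returning to the start.

Shape 2 is a open polyline drawn with `<polyline>`. Its stroke #0000ff means score at S528, F1454. After flipping Y the toolpath is (176.01,37.55) → (178.41,72.93) → (118.28,74.70) → (32.86,54.36) → (27.88,39.05) → (80.32,54.43).

G21
G90
G0 X120.36 Y22.61
M3 S528
G1 X11.97 Y45.80 F1454
G1 X115.34 Y49.81
G1 X109.09 Y16.26
G1 X169.90 Y18.67
G1 X120.36 Y22.61
M5
G0 X176.01 Y37.55
M3 S528
G1 X178.41 Y72.93 F1454
G1 X118.28 Y74.70
G1 X32.86 Y54.36
G1 X27.88 Y39.05
G1 X80.32 Y54.43
M5
G0 X0.00 Y0.00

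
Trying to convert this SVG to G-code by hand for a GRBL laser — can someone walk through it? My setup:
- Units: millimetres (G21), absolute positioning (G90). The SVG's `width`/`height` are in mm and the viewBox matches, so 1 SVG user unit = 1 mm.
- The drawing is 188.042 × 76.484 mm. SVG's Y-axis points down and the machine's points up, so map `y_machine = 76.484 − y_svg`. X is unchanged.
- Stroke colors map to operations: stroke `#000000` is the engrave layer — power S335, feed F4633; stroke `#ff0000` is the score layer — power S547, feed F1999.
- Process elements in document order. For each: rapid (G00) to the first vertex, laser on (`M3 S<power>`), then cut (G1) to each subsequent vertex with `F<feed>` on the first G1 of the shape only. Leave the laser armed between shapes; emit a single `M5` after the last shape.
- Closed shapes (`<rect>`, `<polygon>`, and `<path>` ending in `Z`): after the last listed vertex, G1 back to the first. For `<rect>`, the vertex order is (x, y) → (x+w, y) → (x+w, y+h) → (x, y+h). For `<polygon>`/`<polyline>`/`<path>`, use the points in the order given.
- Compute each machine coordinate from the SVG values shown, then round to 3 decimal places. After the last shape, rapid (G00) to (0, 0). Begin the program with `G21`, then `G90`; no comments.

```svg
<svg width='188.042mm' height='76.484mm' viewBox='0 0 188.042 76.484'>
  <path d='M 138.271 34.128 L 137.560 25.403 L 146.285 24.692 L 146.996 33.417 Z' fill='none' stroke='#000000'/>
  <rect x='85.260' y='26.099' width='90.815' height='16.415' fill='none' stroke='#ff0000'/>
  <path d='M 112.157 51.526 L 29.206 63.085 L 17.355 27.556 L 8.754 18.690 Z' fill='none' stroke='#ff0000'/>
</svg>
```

Since the viewBox matches the mm dimensions, user units are millimetres directly. The only transform is the Y-flip y_m = 76.484 − y_svg.

Shape 1 is a regular polygon drawn with `<path>`. Its stroke #000000 means engrave at S335, F4633. After flipping Y the toolpath is (138.271,42.356) → (137.560,51.081) → (146.285,51.792) → (146.996,43.067) → (138.271,42.356), returning to the start.

Shape 2 is a rectangle drawn with `<rect>`. Its stroke #ff0000 means score at S547, F1999. After flipping Y the toolpath is (85.260,50.385) → (176.075,50.385) → (176.075,33.970) → (85.260,33.970) → (85.260,50.385), returning to the start.

Shape 3 is a closed polygon drawn with `<path>`. Its stroke #ff0000 means score at S547, F1999. After flipping Y the toolpath is (112.157,24.958) → (29.206,13.399) → (17.355,48.928) → (8.754,57.794) → (112.157,24.958), returning to the start.

G21
G90
G00 X138.271 Y42.356
M3 S335
G1 X137.560 Y51.081 F4633
G1 X146.285 Y51.792
G1 X146.996 Y43.067
G1 X138.271 Y42.356
G00 X85.260 Y50.385
M3 S547
G1 X176.075 Y50.385 F1999
G1 X176.075 Y33.970
G1 X85.260 Y33.970
G1 X85.260 Y50.385
G00 X112.157 Y24.958
M3 S547
G1 X29.206 Y13.399 F1999
G1 X17.355 Y48.928
G1 X8.754 Y57.794
G1 X112.157 Y24.958
M5
G00 X0.000 Y0.000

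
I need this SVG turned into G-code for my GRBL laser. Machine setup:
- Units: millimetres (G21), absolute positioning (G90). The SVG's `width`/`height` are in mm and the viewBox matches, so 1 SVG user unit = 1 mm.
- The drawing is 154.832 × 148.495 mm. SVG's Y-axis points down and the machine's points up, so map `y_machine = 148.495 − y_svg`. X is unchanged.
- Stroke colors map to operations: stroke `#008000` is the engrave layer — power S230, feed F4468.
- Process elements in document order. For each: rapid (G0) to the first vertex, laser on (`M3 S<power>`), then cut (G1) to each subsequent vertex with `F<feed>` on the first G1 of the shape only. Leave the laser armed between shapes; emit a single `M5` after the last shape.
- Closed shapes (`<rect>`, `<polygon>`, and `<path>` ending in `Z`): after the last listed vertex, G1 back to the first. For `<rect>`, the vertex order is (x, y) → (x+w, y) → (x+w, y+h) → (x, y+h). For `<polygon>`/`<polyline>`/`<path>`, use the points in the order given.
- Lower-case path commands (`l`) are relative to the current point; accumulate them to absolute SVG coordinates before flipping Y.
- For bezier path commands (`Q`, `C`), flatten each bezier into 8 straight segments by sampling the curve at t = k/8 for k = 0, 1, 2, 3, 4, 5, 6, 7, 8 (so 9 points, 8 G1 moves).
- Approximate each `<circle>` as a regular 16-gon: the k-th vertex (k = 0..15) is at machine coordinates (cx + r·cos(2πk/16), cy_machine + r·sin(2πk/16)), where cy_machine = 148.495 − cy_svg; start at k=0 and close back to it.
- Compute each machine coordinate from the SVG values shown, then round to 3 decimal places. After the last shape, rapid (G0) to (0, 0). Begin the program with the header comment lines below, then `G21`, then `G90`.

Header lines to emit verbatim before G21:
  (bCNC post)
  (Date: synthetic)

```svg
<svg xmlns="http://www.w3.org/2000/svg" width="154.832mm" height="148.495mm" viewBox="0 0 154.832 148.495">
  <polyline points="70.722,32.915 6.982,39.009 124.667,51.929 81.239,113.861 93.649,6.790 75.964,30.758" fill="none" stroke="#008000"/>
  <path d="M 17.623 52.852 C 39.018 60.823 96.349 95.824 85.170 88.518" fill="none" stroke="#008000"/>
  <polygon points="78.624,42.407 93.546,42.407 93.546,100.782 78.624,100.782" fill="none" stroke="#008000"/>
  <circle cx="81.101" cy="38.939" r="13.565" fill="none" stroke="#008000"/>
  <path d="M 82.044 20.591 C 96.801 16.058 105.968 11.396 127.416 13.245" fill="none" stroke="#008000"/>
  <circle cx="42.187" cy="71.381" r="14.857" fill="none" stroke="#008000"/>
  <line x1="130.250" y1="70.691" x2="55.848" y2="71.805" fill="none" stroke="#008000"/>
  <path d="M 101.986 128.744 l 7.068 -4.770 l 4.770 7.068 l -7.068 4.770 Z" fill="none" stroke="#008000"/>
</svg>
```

1 u = 1 mm; y_m = 148.495 − y.

[1] `<polyline>` open polyline, #008000→engrave S230 F4468: (70.722,115.580) → (6.982,109.486) → (124.667,96.566) → (81.239,34.634) → (93.649,141.705) → (75.964,117.737)

[2] `<path>` cubic bezier, #008000→engrave S230 F4468: (17.623,95.643) → (27.127,91.522) → (38.775,85.680) → (51.345,78.929) → (63.612,72.081) → (74.352,65.950) → (82.341,61.347) → (86.355,59.085) → (85.170,59.977)

[3] `<polygon>` rectangle, #008000→engrave S230 F4468: (78.624,106.088) → (93.546,106.088) → (93.546,47.713) → (78.624,47.713) → (78.624,106.088) (closed)

[4] `<circle>` circle, #008000→engrave S230 F4468: (94.666,109.556) → (93.633,114.747) → (90.693,119.148) → (86.292,122.088) → (81.101,123.121) → (75.910,122.088) → (71.509,119.148) → (68.569,114.747) → (67.536,109.556) → (68.569,104.365) → (71.509,99.964) → (75.910,97.024) → (81.101,95.991) → (86.292,97.024) → (90.693,99.964) → (93.633,104.365) → (94.666,109.556) (closed)

[5] `<path>` cubic bezier, #008000→engrave S230 F4468: (82.044,127.904) → (87.351,129.597) → (92.343,131.224) → (97.230,132.708) → (102.221,133.970) → (107.526,134.933) → (113.353,135.520) → (119.914,135.651) → (127.416,135.250)

[6] `<circle>` circle, #008000→engrave S230 F4468: (57.044,77.114) → (55.913,82.800) → (52.692,87.619) → (47.873,90.840) → (42.187,91.971) → (36.501,90.840) → (31.682,87.619) → (28.461,82.800) → (27.330,77.114) → (28.461,71.428) → (31.682,66.609) → (36.501,63.388) → (42.187,62.257) → (47.873,63.388) → (52.692,66.609) → (55.913,71.428) → (57.044,77.114) (closed)

[7] `<line>` line segment, #008000→engrave S230 F4468: (130.250,77.804) → (55.848,76.690)

[8] `<path>` regular polygon, #008000→engrave S230 F4468: (101.986,19.751) → (109.054,24.521) → (113.824,17.453) → (106.756,12.683) → (101.986,19.751) (closed)

(bCNC post)
(Date: synthetic)
G21
G90
G0 X70.722 Y115.580
M3 S230
G1 X6.982 Y109.486 F4468
G1 X124.667 Y96.566
G1 X81.239 Y34.634
G1 X93.649 Y141.705
G1 X75.964 Y117.737
G0 X17.623 Y95.643
M3 S230
G1 X27.127 Y91.522 F4468
G1 X38.775 Y85.680
G1 X51.345 Y78.929
G1 X63.612 Y72.081
G1 X74.352 Y65.950
G1 X82.341 Y61.347
G1 X86.355 Y59.085
G1 X85.170 Y59.977
G0 X78.624 Y106.088
M3 S230
G1 X93.546 Y106.088 F4468
G1 X93.546 Y47.713
G1 X78.624 Y47.713
G1 X78.624 Y106.088
G0 X94.666 Y109.556
M3 S230
G1 X93.633 Y114.747 F4468
G1 X90.693 Y119.148
G1 X86.292 Y122.088
G1 X81.101 Y123.121
G1 X75.910 Y122.088
G1 X71.509 Y119.148
G1 X68.569 Y114.747
G1 X67.536 Y109.556
G1 X68.569 Y104.365
G1 X71.509 Y99.964
G1 X75.910 Y97.024
G1 X81.101 Y95.991
G1 X86.292 Y97.024
G1 X90.693 Y99.964
G1 X93.633 Y104.365
G1 X94.666 Y109.556
G0 X82.044 Y127.904
M3 S230
G1 X87.351 Y129.597 F4468
G1 X92.343 Y131.224
G1 X97.230 Y132.708
G1 X102.221 Y133.970
G1 X107.526 Y134.933
G1 X113.353 Y135.520
G1 X119.914 Y135.651
G1 X127.416 Y135.250
G0 X57.044 Y77.114
M3 S230
G1 X55.913 Y82.800 F4468
G1 X52.692 Y87.619
G1 X47.873 Y90.840
G1 X42.187 Y91.971
G1 X36.501 Y90.840
G1 X31.682 Y87.619
G1 X28.461 Y82.800
G1 X27.330 Y77.114
G1 X28.461 Y71.428
G1 X31.682 Y66.609
G1 X36.501 Y63.388
G1 X42.187 Y62.257
G1 X47.873 Y63.388
G1 X52.692 Y66.609
G1 X55.913 Y71.428
G1 X57.044 Y77.114
G0 X130.250 Y77.804
M3 S230
G1 X55.848 Y76.690 F4468
G0 X101.986 Y19.751
M3 S230
G1 X109.054 Y24.521 F4468
G1 X113.824 Y17.453
G1 X106.756 Y12.683
G1 X101.986 Y19.751
M5
G0 X0.000 Y0.000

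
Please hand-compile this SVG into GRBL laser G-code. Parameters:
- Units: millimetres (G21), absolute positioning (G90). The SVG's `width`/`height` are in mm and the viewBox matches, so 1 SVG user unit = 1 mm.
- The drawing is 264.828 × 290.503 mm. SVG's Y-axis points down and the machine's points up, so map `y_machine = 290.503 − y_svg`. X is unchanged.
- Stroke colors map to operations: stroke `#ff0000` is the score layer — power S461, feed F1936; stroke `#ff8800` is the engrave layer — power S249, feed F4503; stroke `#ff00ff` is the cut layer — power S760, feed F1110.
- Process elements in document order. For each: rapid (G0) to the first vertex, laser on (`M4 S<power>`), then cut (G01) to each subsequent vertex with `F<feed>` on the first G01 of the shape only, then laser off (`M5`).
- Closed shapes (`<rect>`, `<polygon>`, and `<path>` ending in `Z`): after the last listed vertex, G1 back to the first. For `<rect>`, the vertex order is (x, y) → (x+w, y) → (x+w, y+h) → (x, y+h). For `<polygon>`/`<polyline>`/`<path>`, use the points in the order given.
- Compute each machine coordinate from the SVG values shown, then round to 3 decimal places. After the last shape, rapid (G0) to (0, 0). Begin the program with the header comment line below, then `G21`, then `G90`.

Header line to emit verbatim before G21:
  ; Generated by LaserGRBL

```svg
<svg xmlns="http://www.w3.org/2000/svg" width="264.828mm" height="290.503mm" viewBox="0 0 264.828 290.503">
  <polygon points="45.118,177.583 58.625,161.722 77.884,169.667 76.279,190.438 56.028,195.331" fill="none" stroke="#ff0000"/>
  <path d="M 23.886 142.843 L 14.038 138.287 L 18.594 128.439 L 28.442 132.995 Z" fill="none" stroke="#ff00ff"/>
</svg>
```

; Generated by LaserGRBL
G21
G90
G0 X45.118 Y112.920
M4 S461
G01 X58.625 Y128.781 F1936
G01 X77.884 Y120.836
G01 X76.279 Y100.065
G01 X56.028 Y95.172
G01 X45.118 Y112.920
M5
G0 X23.886 Y147.660
M4 S760
G01 X14.038 Y152.216 F1110
G01 X18.594 Y162.064
G01 X28.442 Y157.508
G01 X23.886 Y147.660
M5
G0 X0.000 Y0.000

1 u = 1 mm; y_m = 290.503 − y.

[1] `<polygon>` regular polygon, #ff0000→score S461 F1936: (45.118,112.920) → (58.625,128.781) → (77.884,120.836) → (76.279,100.065) → (56.028,95.172) → (45.118,112.920) (closed)

[2] `<path>` regular polygon, #ff00ff→cut S760 F1110: (23.886,147.660) → (14.038,152.216) → (18.594,162.064) → (28.442,157.508) → (23.886,147.660) (closed)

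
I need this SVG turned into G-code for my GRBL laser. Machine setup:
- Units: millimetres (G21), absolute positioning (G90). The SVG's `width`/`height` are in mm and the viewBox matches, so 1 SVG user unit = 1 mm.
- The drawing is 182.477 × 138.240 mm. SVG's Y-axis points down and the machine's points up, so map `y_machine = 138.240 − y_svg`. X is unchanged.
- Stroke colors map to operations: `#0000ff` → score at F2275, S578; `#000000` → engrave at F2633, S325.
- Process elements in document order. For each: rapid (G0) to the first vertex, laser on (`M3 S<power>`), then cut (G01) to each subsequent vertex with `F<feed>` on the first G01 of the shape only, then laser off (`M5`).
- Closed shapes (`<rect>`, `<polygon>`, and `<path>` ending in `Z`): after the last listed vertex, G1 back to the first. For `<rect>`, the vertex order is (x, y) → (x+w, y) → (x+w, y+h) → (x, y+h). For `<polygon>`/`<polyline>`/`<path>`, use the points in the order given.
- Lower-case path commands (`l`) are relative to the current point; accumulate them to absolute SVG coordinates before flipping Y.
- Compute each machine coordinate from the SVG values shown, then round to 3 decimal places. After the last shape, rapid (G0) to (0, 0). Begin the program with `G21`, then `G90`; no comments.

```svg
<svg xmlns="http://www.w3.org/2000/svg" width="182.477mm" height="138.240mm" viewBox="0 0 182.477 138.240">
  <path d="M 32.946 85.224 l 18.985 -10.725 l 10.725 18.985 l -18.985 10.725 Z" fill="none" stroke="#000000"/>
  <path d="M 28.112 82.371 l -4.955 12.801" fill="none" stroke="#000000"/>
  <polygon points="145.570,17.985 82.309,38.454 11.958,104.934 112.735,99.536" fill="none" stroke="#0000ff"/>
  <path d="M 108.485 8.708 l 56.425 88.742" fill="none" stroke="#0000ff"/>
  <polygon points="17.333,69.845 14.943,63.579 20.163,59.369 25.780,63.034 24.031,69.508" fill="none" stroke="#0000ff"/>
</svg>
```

1 u = 1 mm; y_m = 138.240 − y.

[1] `<path>` regular polygon, #000000→engrave S325 F2633: (32.946,53.016) → (51.931,63.741) → (62.656,44.756) → (43.671,34.031) → (32.946,53.016) (closed)

[2] `<path>` line segment, #000000→engrave S325 F2633: (28.112,55.869) → (23.157,43.068)

[3] `<polygon>` closed polygon, #0000ff→score S578 F2275: (145.570,120.255) → (82.309,99.786) → (11.958,33.306) → (112.735,38.704) → (145.570,120.255) (closed)

[4] `<path>` line segment, #0000ff→score S578 F2275: (108.485,129.532) → (164.910,40.790)

[5] `<polygon>` regular polygon, #0000ff→score S578 F2275: (17.333,68.395) → (14.943,74.661) → (20.163,78.871) → (25.780,75.206) → (24.031,68.732) → (17.333,68.395) (closed)

G21
G90
G0 X32.946 Y53.016
M3 S325
G01 X51.931 Y63.741 F2633
G01 X62.656 Y44.756
G01 X43.671 Y34.031
G01 X32.946 Y53.016
M5
G0 X28.112 Y55.869
M3 S325
G01 X23.157 Y43.068 F2633
M5
G0 X145.570 Y120.255
M3 S578
G01 X82.309 Y99.786 F2275
G01 X11.958 Y33.306
G01 X112.735 Y38.704
G01 X145.570 Y120.255
M5
G0 X108.485 Y129.532
M3 S578
G01 X164.910 Y40.790 F2275
M5
G0 X17.333 Y68.395
M3 S578
G01 X14.943 Y74.661 F2275
G01 X20.163 Y78.871
G01 X25.780 Y75.206
G01 X24.031 Y68.732
G01 X17.333 Y68.395
M5
G0 X0.000 Y0.000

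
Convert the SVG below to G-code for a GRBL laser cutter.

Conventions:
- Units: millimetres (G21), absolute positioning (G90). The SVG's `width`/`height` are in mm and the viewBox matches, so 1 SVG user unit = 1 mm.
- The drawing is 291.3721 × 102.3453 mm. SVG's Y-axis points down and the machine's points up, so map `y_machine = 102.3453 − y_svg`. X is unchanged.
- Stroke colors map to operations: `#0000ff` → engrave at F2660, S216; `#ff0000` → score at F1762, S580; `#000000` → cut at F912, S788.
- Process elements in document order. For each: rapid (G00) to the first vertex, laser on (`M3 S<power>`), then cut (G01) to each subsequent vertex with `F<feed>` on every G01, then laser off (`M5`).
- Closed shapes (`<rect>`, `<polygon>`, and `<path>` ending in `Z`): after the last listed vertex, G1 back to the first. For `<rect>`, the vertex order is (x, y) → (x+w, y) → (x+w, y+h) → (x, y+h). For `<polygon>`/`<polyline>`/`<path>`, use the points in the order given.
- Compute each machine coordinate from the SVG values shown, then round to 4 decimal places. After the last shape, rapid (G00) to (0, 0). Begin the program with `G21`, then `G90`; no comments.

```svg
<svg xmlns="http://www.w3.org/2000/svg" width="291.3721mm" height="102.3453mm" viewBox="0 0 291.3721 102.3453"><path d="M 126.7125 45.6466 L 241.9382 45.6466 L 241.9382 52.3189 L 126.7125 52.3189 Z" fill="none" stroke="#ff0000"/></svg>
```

Since the viewBox matches the mm dimensions, user units are millimetres directly. The only transform is the Y-flip y_m = 102.3453 − y_svg.

Shape 1 is a rectangle drawn with `<path>`. Its stroke #ff0000 means score at S580, F1762. After flipping Y the toolpath is (126.7125,56.6987) → (241.9382,56.6987) → (241.9382,50.0264) → (126.7125,50.0264) → (126.7125,56.6987), returning to the start.

G21
G90
G00 X126.7125 Y56.6987
M3 S580
G01 X241.9382 Y56.6987 F1762
G01 X241.9382 Y50.0264 F1762
G01 X126.7125 Y50.0264 F1762
G01 X126.7125 Y56.6987 F1762
M5
G00 X0.0000 Y0.0000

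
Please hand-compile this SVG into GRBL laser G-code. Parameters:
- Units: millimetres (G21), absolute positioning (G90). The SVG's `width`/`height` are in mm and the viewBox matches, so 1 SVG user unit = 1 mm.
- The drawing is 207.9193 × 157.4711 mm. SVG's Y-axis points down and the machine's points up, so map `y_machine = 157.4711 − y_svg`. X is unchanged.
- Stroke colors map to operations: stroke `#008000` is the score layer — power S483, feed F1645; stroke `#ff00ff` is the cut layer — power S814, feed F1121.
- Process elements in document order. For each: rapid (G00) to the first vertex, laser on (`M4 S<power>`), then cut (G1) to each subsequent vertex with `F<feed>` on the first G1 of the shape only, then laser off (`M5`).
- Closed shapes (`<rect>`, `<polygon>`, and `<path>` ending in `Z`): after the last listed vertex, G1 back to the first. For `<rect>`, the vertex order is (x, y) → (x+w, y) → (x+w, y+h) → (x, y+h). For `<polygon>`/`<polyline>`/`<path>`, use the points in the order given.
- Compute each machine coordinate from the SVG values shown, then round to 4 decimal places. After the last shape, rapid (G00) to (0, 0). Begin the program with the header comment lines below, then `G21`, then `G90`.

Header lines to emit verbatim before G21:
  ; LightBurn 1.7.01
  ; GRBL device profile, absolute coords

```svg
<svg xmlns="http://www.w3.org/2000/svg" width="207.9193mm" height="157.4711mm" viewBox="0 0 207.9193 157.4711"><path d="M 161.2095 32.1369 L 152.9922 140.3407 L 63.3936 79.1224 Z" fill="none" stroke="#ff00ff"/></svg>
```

Since the viewBox matches the mm dimensions, user units are millimetres directly. The only transform is the Y-flip y_m = 157.4711 − y_svg.

Shape 1 is a regular polygon drawn with `<path>`. Its stroke #ff00ff means cut at S814, F1121. After flipping Y the toolpath is (161.2095,125.3342) → (152.9922,17.1304) → (63.3936,78.3487) → (161.2095,125.3342), returning to the start.

; LightBurn 1.7.01
; GRBL device profile, absolute coords
G21
G90
G00 X161.2095 Y125.3342
M4 S814
G1 X152.9922 Y17.1304 F1121
G1 X63.3936 Y78.3487
G1 X161.2095 Y125.3342
M5
G00 X0.0000 Y0.0000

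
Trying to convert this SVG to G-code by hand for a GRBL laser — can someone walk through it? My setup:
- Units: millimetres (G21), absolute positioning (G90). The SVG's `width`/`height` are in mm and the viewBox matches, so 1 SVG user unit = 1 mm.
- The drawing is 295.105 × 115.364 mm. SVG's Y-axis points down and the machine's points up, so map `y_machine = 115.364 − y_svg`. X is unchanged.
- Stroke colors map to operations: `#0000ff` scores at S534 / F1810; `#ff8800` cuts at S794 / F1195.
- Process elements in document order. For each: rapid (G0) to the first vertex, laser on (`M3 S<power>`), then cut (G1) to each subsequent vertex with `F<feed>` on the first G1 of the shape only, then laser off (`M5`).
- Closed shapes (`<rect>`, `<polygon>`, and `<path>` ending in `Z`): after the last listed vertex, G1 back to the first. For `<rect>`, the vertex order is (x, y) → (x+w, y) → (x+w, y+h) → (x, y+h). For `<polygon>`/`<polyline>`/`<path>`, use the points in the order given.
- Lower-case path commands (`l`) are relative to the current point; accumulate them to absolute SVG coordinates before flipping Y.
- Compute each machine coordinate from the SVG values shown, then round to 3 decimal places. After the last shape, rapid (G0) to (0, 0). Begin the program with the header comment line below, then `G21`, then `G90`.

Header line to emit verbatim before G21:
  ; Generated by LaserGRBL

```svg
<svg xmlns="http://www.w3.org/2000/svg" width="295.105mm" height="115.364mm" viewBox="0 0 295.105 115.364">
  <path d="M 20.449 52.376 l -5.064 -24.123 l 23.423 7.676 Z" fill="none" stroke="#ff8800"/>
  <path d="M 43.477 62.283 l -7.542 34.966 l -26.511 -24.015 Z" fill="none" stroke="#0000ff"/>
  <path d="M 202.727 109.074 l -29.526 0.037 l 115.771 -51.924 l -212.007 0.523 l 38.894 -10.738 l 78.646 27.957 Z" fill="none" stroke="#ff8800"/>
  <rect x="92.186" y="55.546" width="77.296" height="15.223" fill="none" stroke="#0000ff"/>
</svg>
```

viewBox `0 0 295.105 115.364` with mm width/height → 1 unit = 1 mm. Flip: y_m = 115.364 − y_svg.

**Shape 1** — `<path>` regular polygon, stroke `#ff8800` → cut (S794, F1195). Machine vertices: (20.449,62.988) → (15.385,87.111) → (38.808,79.435) → (20.449,62.988). Closed: final G1 returns to the first vertex.

**Shape 2** — `<path>` regular polygon, stroke `#0000ff` → score (S534, F1810). Machine vertices: (43.477,53.081) → (35.935,18.115) → (9.424,42.130) → (43.477,53.081). Closed: final G1 returns to the first vertex.

**Shape 3** — `<path>` closed polygon, stroke `#ff8800` → cut (S794, F1195). Machine vertices: (202.727,6.290) → (173.201,6.253) → (288.972,58.177) → (76.965,57.654) → (115.859,68.392) → (194.505,40.435) → (202.727,6.290). Closed: final G1 returns to the first vertex.

**Shape 4** — `<rect>` rectangle, stroke `#0000ff` → score (S534, F1810). Machine vertices: (92.186,59.818) → (169.482,59.818) → (169.482,44.595) → (92.186,44.595) → (92.186,59.818). Closed: final G1 returns to the first vertex.

; Generated by LaserGRBL
G21
G90
G0 X20.449 Y62.988
M3 S794
G1 X15.385 Y87.111 F1195
G1 X38.808 Y79.435
G1 X20.449 Y62.988
M5
G0 X43.477 Y53.081
M3 S534
G1 X35.935 Y18.115 F1810
G1 X9.424 Y42.130
G1 X43.477 Y53.081
M5
G0 X202.727 Y6.290
M3 S794
G1 X173.201 Y6.253 F1195
G1 X288.972 Y58.177
G1 X76.965 Y57.654
G1 X115.859 Y68.392
G1 X194.505 Y40.435
G1 X202.727 Y6.290
M5
G0 X92.186 Y59.818
M3 S534
G1 X169.482 Y59.818 F1810
G1 X169.482 Y44.595
G1 X92.186 Y44.595
G1 X92.186 Y59.818
M5
G0 X0.000 Y0.000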